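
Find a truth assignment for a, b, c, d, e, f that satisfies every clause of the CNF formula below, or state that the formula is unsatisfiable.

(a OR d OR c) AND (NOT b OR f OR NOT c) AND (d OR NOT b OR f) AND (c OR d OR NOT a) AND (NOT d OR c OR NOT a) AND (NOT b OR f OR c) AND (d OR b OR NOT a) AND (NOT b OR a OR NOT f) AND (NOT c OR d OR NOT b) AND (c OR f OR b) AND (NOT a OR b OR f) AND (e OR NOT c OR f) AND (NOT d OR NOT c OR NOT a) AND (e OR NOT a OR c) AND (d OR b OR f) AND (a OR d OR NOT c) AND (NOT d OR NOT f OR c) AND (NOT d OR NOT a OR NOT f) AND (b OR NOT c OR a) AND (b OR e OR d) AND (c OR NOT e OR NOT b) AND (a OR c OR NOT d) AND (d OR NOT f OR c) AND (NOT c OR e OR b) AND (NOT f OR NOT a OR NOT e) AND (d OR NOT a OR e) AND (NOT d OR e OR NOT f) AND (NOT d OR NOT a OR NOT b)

Try a = true.
Try c = true.
The clause (NOT d) is unit, so d = false.
The clause (b) is unit, so b = true.
But (NOT b) is also a unit clause — contradiction.
Undo c and try c = false.
The clause (d) is unit, so d = true.
But (NOT d) is also a unit clause — contradiction.
Both values of c lead to a conflict.
Undo a and try a = false.
Try d = true.
The clause (c) is unit, so c = true.
The clause (b) is unit, so b = true.
The clause (f) is unit, so f = true.
But (NOT f) is also a unit clause — contradiction.
Undo d and try d = false.
The clause (c) is unit, so c = true.
But (NOT c) is also a unit clause — contradiction.
Both values of d lead to a conflict.
Both values of a lead to a conflict.

UNSATISFIABLE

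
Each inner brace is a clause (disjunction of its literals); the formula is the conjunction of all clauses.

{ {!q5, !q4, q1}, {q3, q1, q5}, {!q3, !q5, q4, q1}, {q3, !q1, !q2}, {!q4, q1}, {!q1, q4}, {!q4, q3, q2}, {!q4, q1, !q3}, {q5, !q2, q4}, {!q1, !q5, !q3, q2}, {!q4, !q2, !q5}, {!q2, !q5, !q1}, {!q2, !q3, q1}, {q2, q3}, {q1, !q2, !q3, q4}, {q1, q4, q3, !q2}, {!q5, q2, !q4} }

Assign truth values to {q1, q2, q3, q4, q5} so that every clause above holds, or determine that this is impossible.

q1: false; q2: false; q3: true; q4: false; q5: false

Try q4 = false.
From the singleton clause (!q1), q1 = false.
Try q3 = true.
From the singleton clause (!q5), q5 = false.
From the singleton clause (!q2), q2 = false.
All clauses are satisfied.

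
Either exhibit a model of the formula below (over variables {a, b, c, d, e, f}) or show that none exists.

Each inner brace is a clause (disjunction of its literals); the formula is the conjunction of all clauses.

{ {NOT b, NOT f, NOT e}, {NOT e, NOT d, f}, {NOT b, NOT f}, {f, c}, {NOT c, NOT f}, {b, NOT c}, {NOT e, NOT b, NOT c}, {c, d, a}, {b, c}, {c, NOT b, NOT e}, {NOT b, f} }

UNSATISFIABLE

Suppose b = false.
Unit clause (NOT c) forces c = false.
Now (c) is unsatisfied and unit — conflict.
Backtrack on b: now try b = true.
Unit clause (NOT f) forces f = false.
Now (f) is unsatisfied and unit — conflict.
Both values of b lead to a conflict.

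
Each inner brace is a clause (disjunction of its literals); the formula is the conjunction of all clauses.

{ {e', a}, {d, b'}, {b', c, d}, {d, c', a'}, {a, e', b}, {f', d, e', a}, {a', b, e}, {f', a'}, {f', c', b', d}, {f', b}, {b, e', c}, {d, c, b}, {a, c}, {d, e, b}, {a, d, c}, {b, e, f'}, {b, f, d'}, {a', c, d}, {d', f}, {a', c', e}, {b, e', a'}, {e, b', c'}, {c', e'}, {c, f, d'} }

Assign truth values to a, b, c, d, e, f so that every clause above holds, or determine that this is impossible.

Case e = 0:
Case d = 1:
(f) alone gives f = 1.
(a') alone gives a = 0.
(b) alone gives b = 1.
(c) alone gives c = 1.
But (c') is also a unit clause — contradiction.
Undo d and try d = 0.
(b') alone gives b = 0.
But (b) is also a unit clause — contradiction.
Neither d = 1 nor d = 0 works.
Undo e and try e = 1.
(a) alone gives a = 1.
(f') alone gives f = 0.
(d') alone gives d = 0.
(b') alone gives b = 0.
But (b) is also a unit clause — contradiction.
Neither e = 1 nor e = 0 works.

UNSATISFIABLE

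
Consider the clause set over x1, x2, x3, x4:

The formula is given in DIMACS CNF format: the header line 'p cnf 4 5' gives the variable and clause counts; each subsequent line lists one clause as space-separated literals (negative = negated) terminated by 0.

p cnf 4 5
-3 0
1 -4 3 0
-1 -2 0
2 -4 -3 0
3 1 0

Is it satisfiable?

(¬x3) alone gives x3 = False.
(x1) alone gives x1 = True.
(¬x2) alone gives x2 = False.
Every clause is now satisfied; x4 is unconstrained.
A satisfying assignment: x1=True, x2=False, x3=False, x4=False.

Yes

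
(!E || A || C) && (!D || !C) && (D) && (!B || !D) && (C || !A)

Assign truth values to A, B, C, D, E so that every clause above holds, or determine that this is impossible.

Unit clause (D) forces D = true.
Unit clause (!C) forces C = false.
Unit clause (!B) forces B = false.
Unit clause (!A) forces A = false.
Unit clause (!E) forces E = false.
This assignment satisfies each clause.

A=false,  B=false,  C=false,  D=true,  E=false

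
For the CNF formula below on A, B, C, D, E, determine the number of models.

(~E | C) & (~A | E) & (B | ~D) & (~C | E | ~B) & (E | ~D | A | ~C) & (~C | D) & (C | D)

There are 2^5 = 32 truth assignments over (A, B, C, D, E).
Split on D. With D = 1, the clauses containing D are satisfied and ~D drops from the rest; 3 of the 2^4 = 16 assignments to the other variables satisfy what remains.
With D = 0, by the same count on the reduced clause set, 0 assignments work.
Total: 3 + 0 = 3.

3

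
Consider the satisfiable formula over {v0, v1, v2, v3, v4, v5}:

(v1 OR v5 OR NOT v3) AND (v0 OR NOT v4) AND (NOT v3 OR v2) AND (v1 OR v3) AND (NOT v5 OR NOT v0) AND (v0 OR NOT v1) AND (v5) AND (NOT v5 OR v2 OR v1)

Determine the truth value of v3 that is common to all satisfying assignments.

True

Suppose v3 = false.
The clause (v1) is unit, so v1 = true.
The clause (v0) is unit, so v0 = true.
The clause (NOT v5) is unit, so v5 = false.
That conflicts with the unit clause (v5).
So every satisfying assignment has v3 = True.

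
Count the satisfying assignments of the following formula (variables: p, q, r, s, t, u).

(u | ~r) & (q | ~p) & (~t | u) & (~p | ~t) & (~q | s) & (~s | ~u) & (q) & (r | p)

1

There are 2^6 = 64 truth assignments over (p, q, r, s, t, u).
Split on t. With t = 1, the clauses containing t are satisfied and ~t drops from the rest; 0 of the 2^5 = 32 assignments to the other variables satisfy what remains.
With t = 0, by the same count on the reduced clause set, 1 assignment works.
(One model: p=T, q=T, r=F, s=T, t=F, u=F.)
Total: 0 + 1 = 1.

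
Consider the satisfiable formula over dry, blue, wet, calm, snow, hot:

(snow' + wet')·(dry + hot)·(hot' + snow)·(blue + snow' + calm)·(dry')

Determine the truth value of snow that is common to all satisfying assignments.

True

Suppose snow = 0.
The clause (hot') is unit, so hot = 0.
The clause (dry) is unit, so dry = 1.
That conflicts with the unit clause (dry').
So every satisfying assignment has snow = True.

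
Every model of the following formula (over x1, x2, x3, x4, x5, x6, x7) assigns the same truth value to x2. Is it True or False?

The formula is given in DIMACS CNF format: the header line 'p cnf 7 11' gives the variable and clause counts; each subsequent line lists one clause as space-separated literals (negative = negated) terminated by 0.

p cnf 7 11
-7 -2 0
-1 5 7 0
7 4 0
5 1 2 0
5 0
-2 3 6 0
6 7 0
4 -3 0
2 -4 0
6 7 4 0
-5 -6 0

Suppose x2 = True.
From the singleton clause (¬x7), x7 = False.
From the singleton clause (x4), x4 = True.
From the singleton clause (x5), x5 = True.
From the singleton clause (x6), x6 = True.
But (¬x6) is also a unit clause — contradiction.
So every satisfying assignment has x2 = False.

False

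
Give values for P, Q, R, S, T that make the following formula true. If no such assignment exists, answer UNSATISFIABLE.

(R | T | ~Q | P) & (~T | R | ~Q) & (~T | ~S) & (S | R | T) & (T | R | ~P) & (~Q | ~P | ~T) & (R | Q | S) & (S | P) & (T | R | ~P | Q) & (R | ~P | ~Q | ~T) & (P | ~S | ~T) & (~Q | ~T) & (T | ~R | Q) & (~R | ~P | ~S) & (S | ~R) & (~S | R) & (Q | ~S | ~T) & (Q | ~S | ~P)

P ↦ 0,  Q ↦ 1,  R ↦ 1,  S ↦ 1,  T ↦ 0

Case T = 0:
Case S = 1:
(R) alone gives R = 1.
(Q) alone gives Q = 1.
(~P) alone gives P = 0.
Every clause now holds.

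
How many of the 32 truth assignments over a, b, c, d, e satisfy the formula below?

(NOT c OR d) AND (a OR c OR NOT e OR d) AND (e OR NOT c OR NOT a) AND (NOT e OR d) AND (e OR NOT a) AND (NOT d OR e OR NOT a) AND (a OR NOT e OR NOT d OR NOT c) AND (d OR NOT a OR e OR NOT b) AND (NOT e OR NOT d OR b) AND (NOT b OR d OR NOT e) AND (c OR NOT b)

There are 2^5 = 32 truth assignments over (a, b, c, d, e).
Split on d. With d = true, the clauses containing d are satisfied and NOT d drops from the rest; 4 of the 2^4 = 16 assignments to the other variables satisfy what remains.
With d = false, by the same count on the reduced clause set, 1 assignment works.
(One model: a=F, b=F, c=F, d=F, e=F.)
Total: 4 + 1 = 5.

5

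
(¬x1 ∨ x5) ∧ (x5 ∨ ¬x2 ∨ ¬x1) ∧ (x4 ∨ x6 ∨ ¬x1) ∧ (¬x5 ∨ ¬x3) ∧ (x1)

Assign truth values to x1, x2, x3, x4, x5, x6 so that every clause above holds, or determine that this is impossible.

x1=True,  x2=False,  x3=False,  x4=True,  x5=True,  x6=False

The clause (x1) is unit, so x1 = True.
The clause (x5) is unit, so x5 = True.
The clause (¬x3) is unit, so x3 = False.
Case x4 = True:
All clauses hold; x2, x6 can take either value.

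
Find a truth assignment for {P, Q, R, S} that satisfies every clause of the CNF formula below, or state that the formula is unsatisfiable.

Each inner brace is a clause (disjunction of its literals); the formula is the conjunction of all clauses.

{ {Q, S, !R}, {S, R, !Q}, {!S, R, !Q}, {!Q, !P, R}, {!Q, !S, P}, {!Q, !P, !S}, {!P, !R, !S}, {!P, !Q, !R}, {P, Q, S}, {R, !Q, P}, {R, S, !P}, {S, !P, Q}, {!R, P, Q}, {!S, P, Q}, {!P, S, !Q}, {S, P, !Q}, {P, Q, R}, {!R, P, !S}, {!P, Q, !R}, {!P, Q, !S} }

Try Q = true.
Try S = true.
The clause (R) is unit, so R = true.
The clause (P) is unit, so P = true.
That conflicts with the unit clause (!P).
So S must be the other value — set S = false.
The clause (R) is unit, so R = true.
The clause (!P) is unit, so P = false.
That conflicts with the unit clause (P).
Both values of S lead to a conflict.
So Q must be the other value — set Q = false.
Try S = true.
The clause (P) is unit, so P = true.
That conflicts with the unit clause (!P).
So S must be the other value — set S = false.
The clause (!R) is unit, so R = false.
The clause (P) is unit, so P = true.
That conflicts with the unit clause (!P).
Both values of S lead to a conflict.
Both values of Q lead to a conflict.

UNSATISFIABLE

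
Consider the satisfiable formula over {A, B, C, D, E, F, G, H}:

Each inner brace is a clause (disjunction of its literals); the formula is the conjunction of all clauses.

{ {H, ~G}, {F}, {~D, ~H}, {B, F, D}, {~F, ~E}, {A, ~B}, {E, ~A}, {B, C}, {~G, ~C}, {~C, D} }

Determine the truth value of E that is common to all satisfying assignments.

False

Suppose E = 1.
Unit clause (F) forces F = 1.
Now (~F) is unsatisfied and unit — conflict.
So every satisfying assignment has E = False.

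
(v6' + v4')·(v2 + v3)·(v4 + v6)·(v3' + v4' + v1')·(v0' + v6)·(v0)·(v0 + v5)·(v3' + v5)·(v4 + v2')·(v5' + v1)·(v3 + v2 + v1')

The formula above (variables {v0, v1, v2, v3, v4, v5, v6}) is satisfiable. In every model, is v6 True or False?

Suppose v6 = 0.
Unit clause (v4) forces v4 = 1.
Unit clause (v0') forces v0 = 0.
Now (v0) is unsatisfied and unit — conflict.
So every satisfying assignment has v6 = True.

True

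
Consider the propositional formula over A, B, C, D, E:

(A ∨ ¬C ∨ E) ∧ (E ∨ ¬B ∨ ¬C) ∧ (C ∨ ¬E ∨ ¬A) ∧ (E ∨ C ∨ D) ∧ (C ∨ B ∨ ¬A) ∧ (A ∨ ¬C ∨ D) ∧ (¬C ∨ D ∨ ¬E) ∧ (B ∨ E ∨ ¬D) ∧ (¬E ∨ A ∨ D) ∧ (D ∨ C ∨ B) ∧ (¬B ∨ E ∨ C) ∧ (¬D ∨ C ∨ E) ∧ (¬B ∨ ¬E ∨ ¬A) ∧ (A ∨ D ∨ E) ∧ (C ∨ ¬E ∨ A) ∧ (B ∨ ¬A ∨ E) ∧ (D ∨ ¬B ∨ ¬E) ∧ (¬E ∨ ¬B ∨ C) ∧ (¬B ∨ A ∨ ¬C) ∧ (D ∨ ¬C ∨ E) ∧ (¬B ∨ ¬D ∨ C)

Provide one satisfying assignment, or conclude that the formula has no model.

A: True,  B: False,  C: True,  D: True,  E: True

Case A = True:
Case C = True:
Case E = True:
(D) alone gives D = True.
(¬B) alone gives B = False.
All clauses are satisfied.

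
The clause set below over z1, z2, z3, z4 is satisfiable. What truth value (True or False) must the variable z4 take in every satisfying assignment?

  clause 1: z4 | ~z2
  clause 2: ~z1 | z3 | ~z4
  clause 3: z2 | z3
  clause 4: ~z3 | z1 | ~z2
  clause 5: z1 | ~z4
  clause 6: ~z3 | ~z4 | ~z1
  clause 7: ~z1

False

Suppose z4 = 1.
The clause (z1) is unit, so z1 = 1.
But (~z1) is also a unit clause — contradiction.
So every satisfying assignment has z4 = False.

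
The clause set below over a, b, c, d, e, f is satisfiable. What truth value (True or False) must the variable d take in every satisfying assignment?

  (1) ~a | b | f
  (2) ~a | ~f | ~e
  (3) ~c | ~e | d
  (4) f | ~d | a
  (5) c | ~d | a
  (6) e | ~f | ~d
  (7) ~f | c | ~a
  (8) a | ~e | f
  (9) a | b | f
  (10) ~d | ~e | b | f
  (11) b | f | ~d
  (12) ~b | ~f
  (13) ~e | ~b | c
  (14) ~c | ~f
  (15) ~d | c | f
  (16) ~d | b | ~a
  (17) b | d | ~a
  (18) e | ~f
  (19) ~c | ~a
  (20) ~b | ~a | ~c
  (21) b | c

Suppose d = 1.
Try f = 1.
Unit clause (e) forces e = 1.
Unit clause (~a) forces a = 0.
Unit clause (c) forces c = 1.
Now (~c) is unsatisfied and unit — conflict.
Undo f and try f = 0.
Unit clause (a) forces a = 1.
Unit clause (b) forces b = 1.
Unit clause (c) forces c = 1.
Now (~c) is unsatisfied and unit — conflict.
Either choice for f ends in contradiction.
So every satisfying assignment has d = False.

False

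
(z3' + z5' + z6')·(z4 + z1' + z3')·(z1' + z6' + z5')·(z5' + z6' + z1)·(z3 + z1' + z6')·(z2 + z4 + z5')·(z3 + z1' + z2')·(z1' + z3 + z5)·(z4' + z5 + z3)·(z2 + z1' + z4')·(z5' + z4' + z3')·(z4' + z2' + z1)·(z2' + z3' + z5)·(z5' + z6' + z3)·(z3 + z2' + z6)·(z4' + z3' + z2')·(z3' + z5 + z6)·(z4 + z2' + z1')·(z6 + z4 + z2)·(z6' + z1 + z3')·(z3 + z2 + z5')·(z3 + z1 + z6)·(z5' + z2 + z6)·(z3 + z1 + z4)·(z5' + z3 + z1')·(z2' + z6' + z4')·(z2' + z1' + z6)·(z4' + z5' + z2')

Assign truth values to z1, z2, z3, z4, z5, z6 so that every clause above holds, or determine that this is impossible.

Suppose z3 = 1.
Suppose z5 = 1.
Unit clause (z6') forces z6 = 0.
Unit clause (z4') forces z4 = 0.
Unit clause (z1') forces z1 = 0.
Unit clause (z2) forces z2 = 1.
This assignment satisfies each clause.

z1 ↦ 0; z2 ↦ 1; z3 ↦ 1; z4 ↦ 0; z5 ↦ 1; z6 ↦ 0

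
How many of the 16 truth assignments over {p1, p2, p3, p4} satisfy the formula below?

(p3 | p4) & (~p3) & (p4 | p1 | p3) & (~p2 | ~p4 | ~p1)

3

There are 2^4 = 16 truth assignments over (p1, p2, p3, p4).
Check each against the 4 clauses (columns in the order p1, p2, p3, p4):
  F F F F  ✗ fails (p3 | p4)
  F F F T  ✓ satisfies all
  F F T F  ✗ fails (~p3)
  F F T T  ✗ fails (~p3)
  F T F F  ✗ fails (p3 | p4)
  F T F T  ✓ satisfies all
  F T T F  ✗ fails (~p3)
  F T T T  ✗ fails (~p3)
  T F F F  ✗ fails (p3 | p4)
  T F F T  ✓ satisfies all
  T F T F  ✗ fails (~p3)
  T F T T  ✗ fails (~p3)
  T T F F  ✗ fails (p3 | p4)
  T T F T  ✗ fails (~p2 | ~p4 | ~p1)
  T T T F  ✗ fails (~p3)
  T T T T  ✗ fails (~p3)
3 of the 16 rows are models.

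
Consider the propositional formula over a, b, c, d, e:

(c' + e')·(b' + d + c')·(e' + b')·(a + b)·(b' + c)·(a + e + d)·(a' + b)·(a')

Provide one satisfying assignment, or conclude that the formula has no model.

a ↦ 0, b ↦ 1, c ↦ 1, d ↦ 1, e ↦ 0

From the singleton clause (a'), a = 0.
From the singleton clause (b), b = 1.
From the singleton clause (e'), e = 0.
From the singleton clause (c), c = 1.
From the singleton clause (d), d = 1.
All clauses are satisfied.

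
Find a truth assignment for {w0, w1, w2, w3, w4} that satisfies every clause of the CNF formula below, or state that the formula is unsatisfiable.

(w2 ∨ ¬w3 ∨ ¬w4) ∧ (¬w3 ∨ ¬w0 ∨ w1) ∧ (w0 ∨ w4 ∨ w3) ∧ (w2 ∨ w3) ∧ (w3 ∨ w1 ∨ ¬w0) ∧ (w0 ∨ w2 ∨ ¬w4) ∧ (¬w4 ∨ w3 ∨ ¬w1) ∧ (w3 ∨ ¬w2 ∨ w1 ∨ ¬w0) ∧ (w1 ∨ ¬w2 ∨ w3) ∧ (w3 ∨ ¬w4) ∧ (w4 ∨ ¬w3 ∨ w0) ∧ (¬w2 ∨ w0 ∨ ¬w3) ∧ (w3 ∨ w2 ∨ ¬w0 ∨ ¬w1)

Case w2 = True:
Case w1 = True:
Case w4 = True:
From the singleton clause (w3), w3 = True.
From the singleton clause (w0), w0 = True.
This assignment satisfies each clause.

w0=True; w1=True; w2=True; w3=True; w4=True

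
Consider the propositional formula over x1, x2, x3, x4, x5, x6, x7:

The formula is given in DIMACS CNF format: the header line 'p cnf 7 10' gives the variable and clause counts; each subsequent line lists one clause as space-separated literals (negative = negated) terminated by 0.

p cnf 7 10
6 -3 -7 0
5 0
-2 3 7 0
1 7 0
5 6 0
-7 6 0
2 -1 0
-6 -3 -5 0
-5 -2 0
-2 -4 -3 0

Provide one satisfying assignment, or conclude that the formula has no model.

From the singleton clause (x5), x5 = True.
From the singleton clause (¬x2), x2 = False.
From the singleton clause (¬x1), x1 = False.
From the singleton clause (x7), x7 = True.
From the singleton clause (x6), x6 = True.
From the singleton clause (¬x3), x3 = False.
All clauses hold; x4 can take either value.

x1: False; x2: False; x3: False; x4: True; x5: True; x6: True; x7: True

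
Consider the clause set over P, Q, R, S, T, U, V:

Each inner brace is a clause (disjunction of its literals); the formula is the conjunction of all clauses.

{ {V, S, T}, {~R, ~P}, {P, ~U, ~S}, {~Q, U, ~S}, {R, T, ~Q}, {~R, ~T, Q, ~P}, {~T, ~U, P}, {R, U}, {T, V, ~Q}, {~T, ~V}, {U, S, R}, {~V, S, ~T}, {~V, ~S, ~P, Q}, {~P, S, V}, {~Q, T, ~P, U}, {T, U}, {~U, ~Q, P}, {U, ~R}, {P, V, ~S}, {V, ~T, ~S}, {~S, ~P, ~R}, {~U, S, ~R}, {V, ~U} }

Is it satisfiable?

Case R = 0:
From the singleton clause (U), U = 1.
From the singleton clause (V), V = 1.
From the singleton clause (~T), T = 0.
From the singleton clause (~Q), Q = 0.
Case P = 0:
From the singleton clause (~S), S = 0.
Every clause now holds.
A satisfying assignment: P ↦ 0, Q ↦ 0, R ↦ 0, S ↦ 0, T ↦ 0, U ↦ 1, V ↦ 1.

Yes, satisfiable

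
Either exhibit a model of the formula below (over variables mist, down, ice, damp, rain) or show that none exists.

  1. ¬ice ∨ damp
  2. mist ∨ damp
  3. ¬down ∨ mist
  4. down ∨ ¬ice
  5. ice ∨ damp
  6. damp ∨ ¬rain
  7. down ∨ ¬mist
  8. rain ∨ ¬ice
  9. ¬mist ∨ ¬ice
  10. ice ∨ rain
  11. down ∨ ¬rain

mist ↦ True, down ↦ True, ice ↦ False, damp ↦ True, rain ↦ True

Suppose ice = False.
From the singleton clause (damp), damp = True.
From the singleton clause (rain), rain = True.
From the singleton clause (down), down = True.
From the singleton clause (mist), mist = True.
Every clause now holds.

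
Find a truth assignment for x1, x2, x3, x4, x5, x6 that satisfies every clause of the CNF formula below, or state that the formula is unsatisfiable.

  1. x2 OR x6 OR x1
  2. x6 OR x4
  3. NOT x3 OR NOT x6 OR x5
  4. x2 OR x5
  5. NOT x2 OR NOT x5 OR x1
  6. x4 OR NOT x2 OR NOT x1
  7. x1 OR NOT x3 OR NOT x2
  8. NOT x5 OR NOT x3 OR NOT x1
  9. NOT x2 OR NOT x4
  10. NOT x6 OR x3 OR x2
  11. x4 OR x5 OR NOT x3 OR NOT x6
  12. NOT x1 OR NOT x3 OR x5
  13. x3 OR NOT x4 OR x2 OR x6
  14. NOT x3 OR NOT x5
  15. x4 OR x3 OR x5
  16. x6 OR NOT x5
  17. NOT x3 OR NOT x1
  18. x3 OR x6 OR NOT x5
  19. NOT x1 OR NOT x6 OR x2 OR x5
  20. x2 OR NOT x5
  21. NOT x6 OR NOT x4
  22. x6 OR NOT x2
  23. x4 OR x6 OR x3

Case x6 = true:
From the singleton clause (NOT x4), x4 = false.
Case x3 = false:
From the singleton clause (x2), x2 = true.
From the singleton clause (NOT x1), x1 = false.
From the singleton clause (NOT x5), x5 = false.
Now (x5) is unsatisfied and unit — conflict.
Undo x3 and try x3 = true.
From the singleton clause (x5), x5 = true.
Now (NOT x5) is unsatisfied and unit — conflict.
Either choice for x3 ends in contradiction.
Undo x6 and try x6 = false.
From the singleton clause (x4), x4 = true.
From the singleton clause (NOT x2), x2 = false.
From the singleton clause (x1), x1 = true.
From the singleton clause (x5), x5 = true.
Now (NOT x5) is unsatisfied and unit — conflict.
Either choice for x6 ends in contradiction.

UNSATISFIABLE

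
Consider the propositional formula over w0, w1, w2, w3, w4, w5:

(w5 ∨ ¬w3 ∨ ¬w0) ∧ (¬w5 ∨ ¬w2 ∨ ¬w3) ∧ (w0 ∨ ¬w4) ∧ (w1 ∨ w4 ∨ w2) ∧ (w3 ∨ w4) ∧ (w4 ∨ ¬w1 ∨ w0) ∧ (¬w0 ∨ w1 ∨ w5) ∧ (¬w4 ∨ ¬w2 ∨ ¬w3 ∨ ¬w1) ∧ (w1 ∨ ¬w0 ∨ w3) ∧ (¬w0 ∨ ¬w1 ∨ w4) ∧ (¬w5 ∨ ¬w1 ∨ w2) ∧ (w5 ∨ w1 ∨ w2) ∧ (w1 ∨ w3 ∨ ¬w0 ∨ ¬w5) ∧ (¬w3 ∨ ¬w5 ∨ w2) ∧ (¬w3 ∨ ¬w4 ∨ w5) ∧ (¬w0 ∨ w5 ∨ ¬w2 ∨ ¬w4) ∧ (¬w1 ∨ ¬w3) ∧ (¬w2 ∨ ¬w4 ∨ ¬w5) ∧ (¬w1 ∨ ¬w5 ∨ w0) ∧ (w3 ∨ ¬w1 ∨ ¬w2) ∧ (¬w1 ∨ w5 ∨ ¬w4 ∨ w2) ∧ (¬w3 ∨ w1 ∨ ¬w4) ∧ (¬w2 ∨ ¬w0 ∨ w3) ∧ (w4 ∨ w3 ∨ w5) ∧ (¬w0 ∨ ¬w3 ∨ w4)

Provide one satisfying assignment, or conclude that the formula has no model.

w0=False,  w1=False,  w2=True,  w3=True,  w4=False,  w5=False

Branch on w0: set w0 = False.
The clause (¬w4) is unit, so w4 = False.
The clause (w3) is unit, so w3 = True.
The clause (¬w1) is unit, so w1 = False.
The clause (w2) is unit, so w2 = True.
The clause (¬w5) is unit, so w5 = False.
Every clause now holds.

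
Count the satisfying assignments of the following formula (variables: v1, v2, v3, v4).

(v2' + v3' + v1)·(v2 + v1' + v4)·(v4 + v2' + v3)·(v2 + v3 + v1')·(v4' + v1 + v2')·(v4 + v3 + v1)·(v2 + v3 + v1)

6

There are 2^4 = 16 truth assignments over (v1, v2, v3, v4).
Split on v3. With v3 = 1, the clauses containing v3 are satisfied and v3' drops from the rest; 5 of the 2^3 = 8 assignments to the other variables satisfy what remains.
With v3 = 0, by the same count on the reduced clause set, 1 assignment works.
(One model: v1=F, v2=F, v3=T, v4=F.)
Total: 5 + 1 = 6.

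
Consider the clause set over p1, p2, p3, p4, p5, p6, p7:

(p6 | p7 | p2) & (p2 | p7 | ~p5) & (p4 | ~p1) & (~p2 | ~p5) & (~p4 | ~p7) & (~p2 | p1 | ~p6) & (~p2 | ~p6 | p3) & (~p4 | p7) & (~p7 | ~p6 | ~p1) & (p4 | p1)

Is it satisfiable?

Unsatisfiable

Suppose p4 = 1.
The clause (~p7) is unit, so p7 = 0.
But (p7) is also a unit clause — contradiction.
Undo p4 and try p4 = 0.
The clause (~p1) is unit, so p1 = 0.
But (p1) is also a unit clause — contradiction.
Neither p4 = 1 nor p4 = 0 works.
No assignment satisfies every clause.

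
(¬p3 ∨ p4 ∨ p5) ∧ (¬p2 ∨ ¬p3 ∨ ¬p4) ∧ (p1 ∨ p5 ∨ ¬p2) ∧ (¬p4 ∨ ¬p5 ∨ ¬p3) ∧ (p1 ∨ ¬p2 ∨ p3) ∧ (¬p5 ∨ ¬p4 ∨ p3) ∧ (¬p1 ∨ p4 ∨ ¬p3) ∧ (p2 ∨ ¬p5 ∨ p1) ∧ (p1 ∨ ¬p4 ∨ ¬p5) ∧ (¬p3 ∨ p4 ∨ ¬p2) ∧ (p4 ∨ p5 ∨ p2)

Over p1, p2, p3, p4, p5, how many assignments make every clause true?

There are 2^5 = 32 truth assignments over (p1, p2, p3, p4, p5).
Split on p4. With p4 = True, the clauses containing p4 are satisfied and ¬p4 drops from the rest; 5 of the 2^4 = 16 assignments to the other variables satisfy what remains.
With p4 = False, by the same count on the reduced clause set, 3 assignments work.
(One model: p1=F, p2=F, p3=F, p4=T, p5=F.)
Total: 5 + 3 = 8.

8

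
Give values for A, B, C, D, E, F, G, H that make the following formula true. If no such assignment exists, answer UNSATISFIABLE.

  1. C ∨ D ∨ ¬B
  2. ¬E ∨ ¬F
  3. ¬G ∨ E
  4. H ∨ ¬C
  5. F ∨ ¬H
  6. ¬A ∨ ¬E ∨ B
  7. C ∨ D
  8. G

A=False,  B=True,  C=False,  D=True,  E=True,  F=False,  G=True,  H=False

Unit clause (G) forces G = True.
Unit clause (E) forces E = True.
Unit clause (¬F) forces F = False.
Unit clause (¬H) forces H = False.
Unit clause (¬C) forces C = False.
Unit clause (D) forces D = True.
Try A = False.
Every clause is now satisfied; B is unconstrained.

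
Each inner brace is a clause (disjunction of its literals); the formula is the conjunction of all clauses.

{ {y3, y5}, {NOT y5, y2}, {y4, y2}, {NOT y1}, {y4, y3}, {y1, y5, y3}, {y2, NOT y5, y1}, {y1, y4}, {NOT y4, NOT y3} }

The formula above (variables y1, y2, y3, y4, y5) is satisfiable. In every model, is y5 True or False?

Suppose y5 = false.
Unit clause (y3) forces y3 = true.
Unit clause (NOT y1) forces y1 = false.
Unit clause (y4) forces y4 = true.
That conflicts with the unit clause (NOT y4).
So every satisfying assignment has y5 = True.

True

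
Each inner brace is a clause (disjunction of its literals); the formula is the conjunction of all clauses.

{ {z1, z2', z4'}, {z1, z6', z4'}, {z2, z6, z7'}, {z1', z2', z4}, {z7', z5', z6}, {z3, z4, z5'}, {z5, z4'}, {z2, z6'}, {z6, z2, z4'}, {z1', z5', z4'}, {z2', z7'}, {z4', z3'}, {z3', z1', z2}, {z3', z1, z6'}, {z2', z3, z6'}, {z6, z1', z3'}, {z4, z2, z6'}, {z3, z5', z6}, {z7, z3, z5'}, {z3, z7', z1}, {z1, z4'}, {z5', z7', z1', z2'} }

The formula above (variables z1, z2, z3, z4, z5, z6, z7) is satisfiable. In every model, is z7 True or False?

Suppose z7 = 1.
The clause (z2') is unit, so z2 = 0.
The clause (z6) is unit, so z6 = 1.
That conflicts with the unit clause (z6').
So every satisfying assignment has z7 = False.

False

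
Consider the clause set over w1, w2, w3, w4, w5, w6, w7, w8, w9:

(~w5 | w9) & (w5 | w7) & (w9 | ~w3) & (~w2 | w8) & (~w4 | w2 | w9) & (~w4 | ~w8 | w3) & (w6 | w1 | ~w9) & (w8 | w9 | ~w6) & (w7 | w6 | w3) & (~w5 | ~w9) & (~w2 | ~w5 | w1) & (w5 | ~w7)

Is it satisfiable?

Unsatisfiable

Try w5 = 0.
Unit clause (w7) forces w7 = 1.
But (~w7) is also a unit clause — contradiction.
So w5 must be the other value — set w5 = 1.
Unit clause (w9) forces w9 = 1.
But (~w9) is also a unit clause — contradiction.
Both values of w5 lead to a conflict.
No assignment satisfies every clause.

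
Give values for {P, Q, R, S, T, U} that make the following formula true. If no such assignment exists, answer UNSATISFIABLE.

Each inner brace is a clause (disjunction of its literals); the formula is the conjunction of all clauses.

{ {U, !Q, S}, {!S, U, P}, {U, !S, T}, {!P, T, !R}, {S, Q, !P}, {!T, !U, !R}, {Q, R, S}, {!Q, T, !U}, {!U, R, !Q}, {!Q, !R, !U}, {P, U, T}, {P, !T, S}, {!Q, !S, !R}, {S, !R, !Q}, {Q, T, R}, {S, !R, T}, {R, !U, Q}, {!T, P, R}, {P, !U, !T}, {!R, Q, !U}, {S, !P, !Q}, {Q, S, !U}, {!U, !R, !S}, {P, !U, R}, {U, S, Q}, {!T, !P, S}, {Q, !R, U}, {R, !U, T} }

P=true,  Q=false,  R=false,  S=true,  T=true,  U=false

Branch on U: set U = false.
Branch on Q: set Q = false.
From the singleton clause (S), S = true.
From the singleton clause (P), P = true.
From the singleton clause (T), T = true.
From the singleton clause (!R), R = false.
This assignment satisfies each clause.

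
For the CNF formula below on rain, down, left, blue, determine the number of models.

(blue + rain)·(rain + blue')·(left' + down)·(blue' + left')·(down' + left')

There are 2^4 = 16 truth assignments over (rain, down, left, blue).
Check each against the 5 clauses (columns in the order rain, down, left, blue):
  F F F F  ✗ fails (blue + rain)
  F F F T  ✗ fails (rain + blue')
  F F T F  ✗ fails (blue + rain)
  F F T T  ✗ fails (rain + blue')
  F T F F  ✗ fails (blue + rain)
  F T F T  ✗ fails (rain + blue')
  F T T F  ✗ fails (blue + rain)
  F T T T  ✗ fails (rain + blue')
  T F F F  ✓ satisfies all
  T F F T  ✓ satisfies all
  T F T F  ✗ fails (left' + down)
  T F T T  ✗ fails (left' + down)
  T T F F  ✓ satisfies all
  T T F T  ✓ satisfies all
  T T T F  ✗ fails (down' + left')
  T T T T  ✗ fails (blue' + left')
4 of the 16 rows are models.

4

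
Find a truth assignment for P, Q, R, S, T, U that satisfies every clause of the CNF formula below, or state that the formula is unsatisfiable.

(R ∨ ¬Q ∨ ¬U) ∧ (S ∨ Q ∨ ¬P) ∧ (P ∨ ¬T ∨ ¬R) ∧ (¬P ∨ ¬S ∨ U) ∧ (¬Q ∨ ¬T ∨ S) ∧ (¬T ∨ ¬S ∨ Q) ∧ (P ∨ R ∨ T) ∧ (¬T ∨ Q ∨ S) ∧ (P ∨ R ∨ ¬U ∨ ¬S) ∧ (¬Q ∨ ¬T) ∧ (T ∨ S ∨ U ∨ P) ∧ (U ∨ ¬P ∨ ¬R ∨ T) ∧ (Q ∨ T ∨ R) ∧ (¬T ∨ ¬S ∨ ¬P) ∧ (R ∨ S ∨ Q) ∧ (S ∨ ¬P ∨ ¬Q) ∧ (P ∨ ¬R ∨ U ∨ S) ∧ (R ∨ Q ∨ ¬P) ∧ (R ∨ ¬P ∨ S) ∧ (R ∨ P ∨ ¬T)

P ↦ False, Q ↦ True, R ↦ True, S ↦ False, T ↦ False, U ↦ True

Branch on Q: set Q = True.
From the singleton clause (¬T), T = False.
Branch on R: set R = True.
Branch on U: set U = True.
Branch on S: set S = False.
From the singleton clause (¬P), P = False.
This assignment satisfies each clause.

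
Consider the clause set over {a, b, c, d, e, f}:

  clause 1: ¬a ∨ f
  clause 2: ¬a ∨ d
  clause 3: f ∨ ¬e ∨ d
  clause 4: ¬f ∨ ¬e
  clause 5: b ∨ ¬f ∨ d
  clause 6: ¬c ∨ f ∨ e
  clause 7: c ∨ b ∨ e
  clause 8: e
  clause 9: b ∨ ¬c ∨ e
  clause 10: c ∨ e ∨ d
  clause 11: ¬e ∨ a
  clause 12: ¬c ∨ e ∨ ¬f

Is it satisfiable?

(e) alone gives e = True.
(¬f) alone gives f = False.
(¬a) alone gives a = False.
That conflicts with the unit clause (a).
No assignment satisfies every clause.

No, unsatisfiable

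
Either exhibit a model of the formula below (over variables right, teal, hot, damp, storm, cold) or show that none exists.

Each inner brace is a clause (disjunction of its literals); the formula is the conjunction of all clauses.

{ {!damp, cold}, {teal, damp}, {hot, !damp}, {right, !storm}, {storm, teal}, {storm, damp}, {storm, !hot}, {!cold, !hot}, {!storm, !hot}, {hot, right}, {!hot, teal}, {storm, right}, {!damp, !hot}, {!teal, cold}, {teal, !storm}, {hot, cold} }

right: true; teal: true; hot: false; damp: false; storm: true; cold: true

Branch on damp: set damp = false.
From the singleton clause (teal), teal = true.
From the singleton clause (storm), storm = true.
From the singleton clause (right), right = true.
From the singleton clause (!hot), hot = false.
From the singleton clause (cold), cold = true.
This assignment satisfies each clause.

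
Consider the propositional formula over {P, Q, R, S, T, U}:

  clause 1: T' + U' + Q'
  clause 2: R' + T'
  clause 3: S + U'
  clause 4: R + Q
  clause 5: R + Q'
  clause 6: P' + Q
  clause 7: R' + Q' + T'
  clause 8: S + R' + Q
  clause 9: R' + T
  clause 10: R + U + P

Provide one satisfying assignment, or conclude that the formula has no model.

Case R = 0:
Unit clause (Q) forces Q = 1.
That conflicts with the unit clause (Q').
So R must be the other value — set R = 1.
Unit clause (T') forces T = 0.
That conflicts with the unit clause (T).
Both values of R lead to a conflict.

UNSATISFIABLE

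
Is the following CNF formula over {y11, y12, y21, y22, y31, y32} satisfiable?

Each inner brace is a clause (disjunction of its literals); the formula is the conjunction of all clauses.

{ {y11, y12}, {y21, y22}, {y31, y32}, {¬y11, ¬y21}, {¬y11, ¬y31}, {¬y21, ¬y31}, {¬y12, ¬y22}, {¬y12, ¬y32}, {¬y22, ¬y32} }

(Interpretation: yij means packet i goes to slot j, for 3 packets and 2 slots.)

No, unsatisfiable

Suppose y11 = True.
Unit clause (¬y21) forces y21 = False.
Unit clause (y22) forces y22 = True.
Unit clause (¬y31) forces y31 = False.
Unit clause (y32) forces y32 = True.
Now (¬y32) is unsatisfied and unit — conflict.
Backtrack on y11: now try y11 = False.
Unit clause (y12) forces y12 = True.
Unit clause (¬y22) forces y22 = False.
Unit clause (y21) forces y21 = True.
Unit clause (¬y31) forces y31 = False.
Unit clause (y32) forces y32 = True.
Now (¬y32) is unsatisfied and unit — conflict.
Neither y11 = True nor y11 = False works.
No assignment satisfies every clause.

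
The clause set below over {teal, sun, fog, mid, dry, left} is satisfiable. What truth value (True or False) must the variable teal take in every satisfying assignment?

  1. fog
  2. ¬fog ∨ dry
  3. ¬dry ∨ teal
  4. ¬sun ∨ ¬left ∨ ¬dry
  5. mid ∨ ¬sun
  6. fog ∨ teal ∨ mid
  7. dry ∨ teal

True

Suppose teal = False.
(fog) alone gives fog = True.
(dry) alone gives dry = True.
But (¬dry) is also a unit clause — contradiction.
So every satisfying assignment has teal = True.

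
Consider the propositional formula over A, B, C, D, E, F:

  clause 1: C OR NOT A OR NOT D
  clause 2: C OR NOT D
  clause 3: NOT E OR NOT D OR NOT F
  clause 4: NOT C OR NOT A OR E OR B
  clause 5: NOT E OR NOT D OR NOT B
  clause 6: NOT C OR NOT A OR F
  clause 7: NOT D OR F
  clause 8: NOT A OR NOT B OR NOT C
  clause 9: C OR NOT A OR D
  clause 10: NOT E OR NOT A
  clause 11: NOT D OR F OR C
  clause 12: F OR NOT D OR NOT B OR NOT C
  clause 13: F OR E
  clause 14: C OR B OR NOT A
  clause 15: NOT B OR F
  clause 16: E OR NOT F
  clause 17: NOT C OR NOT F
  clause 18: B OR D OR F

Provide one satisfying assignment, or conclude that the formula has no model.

Case C = false:
From the singleton clause (NOT D), D = false.
From the singleton clause (NOT A), A = false.
Case F = true:
From the singleton clause (E), E = true.
No clause remains; B is free.

A ↦ false; B ↦ true; C ↦ false; D ↦ false; E ↦ true; F ↦ true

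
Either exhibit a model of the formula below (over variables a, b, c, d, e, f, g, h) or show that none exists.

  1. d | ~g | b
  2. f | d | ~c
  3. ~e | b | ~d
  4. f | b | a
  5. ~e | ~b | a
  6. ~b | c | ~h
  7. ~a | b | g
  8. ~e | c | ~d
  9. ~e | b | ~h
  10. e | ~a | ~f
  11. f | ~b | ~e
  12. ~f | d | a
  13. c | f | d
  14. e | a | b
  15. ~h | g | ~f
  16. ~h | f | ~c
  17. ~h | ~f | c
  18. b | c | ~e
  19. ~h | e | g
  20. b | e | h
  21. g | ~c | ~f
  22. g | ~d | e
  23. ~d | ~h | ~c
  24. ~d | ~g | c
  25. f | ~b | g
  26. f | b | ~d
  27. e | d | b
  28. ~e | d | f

Try d = 0.
Try g = 1.
The clause (b) is unit, so b = 1.
Try f = 1.
The clause (a) is unit, so a = 1.
The clause (e) is unit, so e = 1.
Try c = 1.
No clause remains; h is free.

a=1; b=1; c=1; d=0; e=1; f=1; g=1; h=0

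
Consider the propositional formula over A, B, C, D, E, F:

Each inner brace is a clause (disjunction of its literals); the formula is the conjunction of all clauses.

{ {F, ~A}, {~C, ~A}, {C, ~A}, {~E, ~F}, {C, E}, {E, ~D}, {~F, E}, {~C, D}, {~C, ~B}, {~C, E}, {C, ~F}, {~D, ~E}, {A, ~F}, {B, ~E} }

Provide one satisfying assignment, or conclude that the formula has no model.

A ↦ 0; B ↦ 1; C ↦ 0; D ↦ 0; E ↦ 1; F ↦ 0

Suppose F = 0.
Unit clause (~A) forces A = 0.
Suppose C = 0.
Unit clause (E) forces E = 1.
Unit clause (~D) forces D = 0.
Unit clause (B) forces B = 1.
This assignment satisfies each clause.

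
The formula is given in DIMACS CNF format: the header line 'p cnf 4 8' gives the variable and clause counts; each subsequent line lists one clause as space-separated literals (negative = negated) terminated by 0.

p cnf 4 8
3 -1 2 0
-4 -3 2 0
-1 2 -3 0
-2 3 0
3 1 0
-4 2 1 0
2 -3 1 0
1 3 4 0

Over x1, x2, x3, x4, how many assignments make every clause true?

There are 2^4 = 16 truth assignments over (x1, x2, x3, x4).
Split on x4. With x4 = True, the clauses containing x4 are satisfied and ¬x4 drops from the rest; 2 of the 2^3 = 8 assignments to the other variables satisfy what remains.
With x4 = False, by the same count on the reduced clause set, 2 assignments work.
(One model: x1=F, x2=T, x3=T, x4=F.)
Total: 2 + 2 = 4.

4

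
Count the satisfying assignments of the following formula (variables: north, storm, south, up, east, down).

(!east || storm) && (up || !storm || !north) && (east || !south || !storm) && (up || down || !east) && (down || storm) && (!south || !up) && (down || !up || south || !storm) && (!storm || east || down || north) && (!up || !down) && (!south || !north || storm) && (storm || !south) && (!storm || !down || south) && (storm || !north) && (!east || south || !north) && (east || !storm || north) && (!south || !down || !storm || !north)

There are 2^6 = 64 truth assignments over (north, storm, south, up, east, down).
Split on north. With north = true, the clauses containing north are satisfied and !north drops from the rest; 0 of the 2^5 = 32 assignments to the other variables satisfy what remains.
With north = false, by the same count on the reduced clause set, 2 assignments work.
(One model: north=F, storm=F, south=F, up=F, east=F, down=T.)
Total: 0 + 2 = 2.

2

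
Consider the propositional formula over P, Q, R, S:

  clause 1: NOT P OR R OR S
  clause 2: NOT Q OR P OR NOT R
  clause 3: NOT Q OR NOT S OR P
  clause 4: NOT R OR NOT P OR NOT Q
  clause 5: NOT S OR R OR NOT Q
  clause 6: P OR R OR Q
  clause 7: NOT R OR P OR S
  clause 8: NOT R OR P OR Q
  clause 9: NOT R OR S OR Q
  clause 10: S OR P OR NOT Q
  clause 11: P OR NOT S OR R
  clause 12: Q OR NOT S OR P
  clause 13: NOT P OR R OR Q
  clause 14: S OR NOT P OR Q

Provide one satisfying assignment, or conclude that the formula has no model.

Case P = true:
Case R = true:
The clause (NOT Q) is unit, so Q = false.
The clause (S) is unit, so S = true.
All clauses are satisfied.

P: true, Q: false, R: true, S: true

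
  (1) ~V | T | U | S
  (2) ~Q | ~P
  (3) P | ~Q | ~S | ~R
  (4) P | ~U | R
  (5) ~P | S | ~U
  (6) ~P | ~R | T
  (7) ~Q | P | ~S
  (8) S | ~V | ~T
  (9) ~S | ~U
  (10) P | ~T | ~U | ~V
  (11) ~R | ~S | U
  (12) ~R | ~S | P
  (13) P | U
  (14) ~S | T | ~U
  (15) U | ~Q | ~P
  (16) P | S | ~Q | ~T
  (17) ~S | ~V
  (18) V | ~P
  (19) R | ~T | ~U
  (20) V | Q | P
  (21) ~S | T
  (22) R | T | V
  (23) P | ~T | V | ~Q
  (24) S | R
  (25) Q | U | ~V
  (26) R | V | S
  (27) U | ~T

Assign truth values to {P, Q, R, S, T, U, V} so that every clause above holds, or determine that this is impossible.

P: 0, Q: 1, R: 1, S: 0, T: 0, U: 1, V: 0

Branch on Q: set Q = 1.
From the singleton clause (~P), P = 0.
From the singleton clause (~S), S = 0.
From the singleton clause (U), U = 1.
From the singleton clause (R), R = 1.
From the singleton clause (~T), T = 0.
All clauses hold; V can take either value.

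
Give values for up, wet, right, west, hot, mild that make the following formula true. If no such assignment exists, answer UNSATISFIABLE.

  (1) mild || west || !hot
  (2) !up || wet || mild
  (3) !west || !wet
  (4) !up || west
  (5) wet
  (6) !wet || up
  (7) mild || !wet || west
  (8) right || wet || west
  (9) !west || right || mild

From the singleton clause (wet), wet = true.
From the singleton clause (!west), west = false.
From the singleton clause (!up), up = false.
But (up) is also a unit clause — contradiction.

UNSATISFIABLE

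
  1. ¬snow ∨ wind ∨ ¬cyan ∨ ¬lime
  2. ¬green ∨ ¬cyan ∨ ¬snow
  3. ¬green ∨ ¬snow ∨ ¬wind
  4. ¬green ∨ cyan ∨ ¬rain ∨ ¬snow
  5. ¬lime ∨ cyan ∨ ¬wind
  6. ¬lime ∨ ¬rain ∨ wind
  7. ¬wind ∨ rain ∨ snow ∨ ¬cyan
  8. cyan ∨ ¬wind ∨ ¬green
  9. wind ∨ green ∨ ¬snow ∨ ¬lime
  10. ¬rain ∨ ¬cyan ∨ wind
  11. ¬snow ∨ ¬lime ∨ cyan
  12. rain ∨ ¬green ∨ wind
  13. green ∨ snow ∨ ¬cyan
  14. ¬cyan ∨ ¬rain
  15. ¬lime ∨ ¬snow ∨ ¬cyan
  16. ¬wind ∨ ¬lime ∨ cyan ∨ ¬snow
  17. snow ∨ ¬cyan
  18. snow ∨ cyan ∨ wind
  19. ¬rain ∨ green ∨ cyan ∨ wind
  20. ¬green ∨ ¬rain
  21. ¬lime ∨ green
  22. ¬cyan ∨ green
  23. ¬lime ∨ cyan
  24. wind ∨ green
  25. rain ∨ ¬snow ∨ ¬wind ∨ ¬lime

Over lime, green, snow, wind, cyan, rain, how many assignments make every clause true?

4

There are 2^6 = 64 truth assignments over (lime, green, snow, wind, cyan, rain).
Split on rain. With rain = True, the clauses containing rain are satisfied and ¬rain drops from the rest; 2 of the 2^5 = 32 assignments to the other variables satisfy what remains.
With rain = False, by the same count on the reduced clause set, 2 assignments work.
(One model: lime=F, green=F, snow=F, wind=T, cyan=F, rain=F.)
Total: 2 + 2 = 4.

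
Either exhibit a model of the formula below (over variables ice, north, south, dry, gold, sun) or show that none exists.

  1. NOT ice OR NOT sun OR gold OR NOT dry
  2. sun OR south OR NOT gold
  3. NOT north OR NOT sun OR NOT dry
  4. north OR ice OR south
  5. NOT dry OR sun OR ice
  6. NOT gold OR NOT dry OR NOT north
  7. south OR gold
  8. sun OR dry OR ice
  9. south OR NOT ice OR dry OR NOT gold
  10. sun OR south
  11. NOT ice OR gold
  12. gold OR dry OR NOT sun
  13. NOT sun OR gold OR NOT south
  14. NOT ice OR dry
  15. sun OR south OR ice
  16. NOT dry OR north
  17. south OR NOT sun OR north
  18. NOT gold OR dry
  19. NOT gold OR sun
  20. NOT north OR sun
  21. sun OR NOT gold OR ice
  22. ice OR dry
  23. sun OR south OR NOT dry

UNSATISFIABLE

Try south = true.
Try ice = false.
The clause (dry) is unit, so dry = true.
The clause (sun) is unit, so sun = true.
The clause (NOT north) is unit, so north = false.
That conflicts with the unit clause (north).
So ice must be the other value — set ice = true.
The clause (gold) is unit, so gold = true.
The clause (dry) is unit, so dry = true.
The clause (NOT north) is unit, so north = false.
That conflicts with the unit clause (north).
Neither ice = true nor ice = false works.
So south must be the other value — set south = false.
The clause (gold) is unit, so gold = true.
The clause (sun) is unit, so sun = true.
The clause (north) is unit, so north = true.
The clause (NOT dry) is unit, so dry = false.
That conflicts with the unit clause (dry).
Neither south = true nor south = false works.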